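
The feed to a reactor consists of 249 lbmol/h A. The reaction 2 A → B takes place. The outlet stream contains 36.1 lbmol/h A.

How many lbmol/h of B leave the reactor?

For A: n = n₀ − 2ξ → 36.1 = 249 − 2ξ, giving ξ = 106.5 lbmol/h.
Outlet amounts (n = n₀ + ν ξ):
  A: 249 − 2(106.5) = 36.1
  B: 0 + 1(106.5) = 106.5

106 lbmol/h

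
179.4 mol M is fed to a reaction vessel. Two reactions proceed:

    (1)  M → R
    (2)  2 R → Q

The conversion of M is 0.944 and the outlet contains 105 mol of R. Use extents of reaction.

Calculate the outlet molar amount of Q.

Conversion of M: M consumed = 1ξ₁ = 0.944 × 179.4 → ξ₁ = 169.4 mol.
R balance: n_R = 0 + 1ξ₁ − 2ξ₂ = 105 → ξ₂ = (1·169.4 − 105)/2 = 32.18 mol.
Outlet amounts (n = n₀ + Σ ν·ξ):
  M: 179.4 − 1(169.4) = 10.05
  R: 0 + 1(169.4) − 2(32.18) = 105
  Q: 0 + 1(32.18) = 32.18

32.2 mol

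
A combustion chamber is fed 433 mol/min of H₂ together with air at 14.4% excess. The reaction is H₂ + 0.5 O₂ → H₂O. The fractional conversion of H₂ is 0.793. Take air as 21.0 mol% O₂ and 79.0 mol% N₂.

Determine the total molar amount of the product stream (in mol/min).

1440 mol/min

Stoichiometric O₂ = 0.5 × 433 = 216.5 mol/min; O₂ fed = 216.5 × 1.144 = 247.7 mol/min.
N₂ fed = 247.7 × 79/21 = 931.7 mol/min.
Fuel reacted = 0.793 × 433 → ξ = 343.4 mol/min.
Outlet (n = n₀ + ν ξ):
  H₂: 433 − 1(343.4) = 89.63
  O₂: 247.7 − 0.5(343.4) = 75.99
  N₂: 931.7 (inert)
  H₂O: 0 + 1(343.4) = 343.4
Total out = 89.63 + 75.99 + 931.7 + 343.4 = 1441 mol/min.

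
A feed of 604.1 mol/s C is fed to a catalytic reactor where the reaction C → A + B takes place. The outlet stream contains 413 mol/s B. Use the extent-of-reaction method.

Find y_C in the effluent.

For B: n = n₀ + 1ξ → 413 = 0 + 1ξ, giving ξ = 413 mol/s.
Outlet amounts (n = n₀ + ν ξ):
  C: 604.1 − 1(413) = 191.1
  A: 0 + 1(413) = 413
  B: 0 + 1(413) = 413
Total out = 1017 mol/s; y_C = 191.1 / 1017 = 0.1879.

0.188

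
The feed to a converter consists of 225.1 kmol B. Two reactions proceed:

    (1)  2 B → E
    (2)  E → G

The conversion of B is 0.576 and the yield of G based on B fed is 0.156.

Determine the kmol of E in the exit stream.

29.7 kmol

Conversion of B: B consumed = 2ξ₁ = 0.576 × 225.1 → ξ₁ = 64.83 kmol.
Yield of G: 1ξ₂ / 225.1 = 0.156 → ξ₂ = 35.12 kmol.
Outlet amounts (n = n₀ + Σ ν·ξ):
  B: 225.1 − 2(64.83) = 95.44
  E: 0 + 1(64.83) − 1(35.12) = 29.71
  G: 0 + 1(35.12) = 35.12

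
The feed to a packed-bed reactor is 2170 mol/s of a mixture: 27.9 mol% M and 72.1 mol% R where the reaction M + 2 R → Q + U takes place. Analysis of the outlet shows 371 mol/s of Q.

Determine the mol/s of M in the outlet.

234 mol/s

For Q: n = n₀ + 1ξ → 371 = 0 + 1ξ, giving ξ = 371 mol/s.
Outlet amounts (n = n₀ + ν ξ):
  M: 605.4 − 1(371) = 234.4
  R: 1565 − 2(371) = 822.6
  Q: 0 + 1(371) = 371
  U: 0 + 1(371) = 371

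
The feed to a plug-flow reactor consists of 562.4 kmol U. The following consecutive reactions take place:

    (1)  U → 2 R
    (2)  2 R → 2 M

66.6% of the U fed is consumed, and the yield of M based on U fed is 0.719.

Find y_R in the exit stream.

0.368

Conversion of U: U consumed = 1ξ₁ = 0.666 × 562.4 → ξ₁ = 374.6 kmol.
Yield of M: 2ξ₂ / 562.4 = 0.719 → ξ₂ = 202.2 kmol.
Outlet amounts (n = n₀ + Σ ν·ξ):
  U: 562.4 − 1(374.6) = 187.8
  R: 0 + 2(374.6) − 2(202.2) = 344.8
  M: 0 + 2(202.2) = 404.4
Total out = 937 kmol; y_R = 344.8 / 937 = 0.3679.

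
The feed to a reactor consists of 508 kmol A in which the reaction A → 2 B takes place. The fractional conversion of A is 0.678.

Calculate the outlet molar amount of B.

A reacted = 0.678 × 508 = 344.4 kmol; ν_A = −1, so ξ = 344.4/1 = 344.4 kmol.
Outlet amounts (n = n₀ + ν ξ):
  A: 508 − 1(344.4) = 163.6
  B: 0 + 2(344.4) = 688.8

689 kmol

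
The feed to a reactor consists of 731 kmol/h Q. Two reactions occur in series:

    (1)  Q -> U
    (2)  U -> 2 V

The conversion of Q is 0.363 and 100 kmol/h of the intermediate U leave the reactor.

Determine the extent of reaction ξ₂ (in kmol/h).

ξ₂ = 165 kmol/h

Conversion of Q: Q consumed = 1ξ₁ = 0.363 × 731 → ξ₁ = 265.4 kmol/h.
U balance: n_U = 0 + 1ξ₁ − 1ξ₂ = 100 → ξ₂ = (1·265.4 − 100)/1 = 165.4 kmol/h.
Outlet amounts (n = n₀ + Σ ν·ξ):
  Q: 731 − 1(265.4) = 465.6
  U: 0 + 1(265.4) − 1(165.4) = 100
  V: 0 + 2(165.4) = 330.7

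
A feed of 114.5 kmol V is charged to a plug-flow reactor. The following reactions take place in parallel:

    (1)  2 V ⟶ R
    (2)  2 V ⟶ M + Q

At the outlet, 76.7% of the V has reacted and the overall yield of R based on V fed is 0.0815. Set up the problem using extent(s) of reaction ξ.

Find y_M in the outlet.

0.329

Yield of R: 1ξ₁ / 114.5 = 0.0815 → ξ₁ = 9.332 kmol.
Conversion of V: 2ξ₁ + 2ξ₂ = 0.767 × 114.5 = 87.82 → ξ₂ = 34.58 kmol.
Outlet amounts (n = n₀ + Σ ν·ξ):
  V: 114.5 − 2(9.332) − 2(34.58) = 26.68
  R: 0 + 1(9.332) = 9.332
  M: 0 + 1(34.58) = 34.58
  Q: 0 + 1(34.58) = 34.58
Total out = 105.2 kmol; y_M = 34.58 / 105.2 = 0.3288.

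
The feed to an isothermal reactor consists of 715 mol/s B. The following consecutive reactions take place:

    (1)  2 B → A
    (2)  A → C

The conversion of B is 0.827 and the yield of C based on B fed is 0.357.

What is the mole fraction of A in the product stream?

0.0963

Conversion of B: B consumed = 2ξ₁ = 0.827 × 715 → ξ₁ = 295.7 mol/s.
Yield of C: 1ξ₂ / 715 = 0.357 → ξ₂ = 255.3 mol/s.
Outlet amounts (n = n₀ + Σ ν·ξ):
  B: 715 − 2(295.7) = 123.7
  A: 0 + 1(295.7) − 1(255.3) = 40.4
  C: 0 + 1(255.3) = 255.3
Total out = 419.3 mol/s; y_A = 40.4 / 419.3 = 0.09633.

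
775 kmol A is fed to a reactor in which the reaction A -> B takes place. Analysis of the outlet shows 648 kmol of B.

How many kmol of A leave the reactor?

127 kmol

For B: n = n₀ + 1ξ → 648 = 0 + 1ξ, giving ξ = 648 kmol.
Outlet amounts (n = n₀ + ν ξ):
  A: 775 − 1(648) = 127
  B: 0 + 1(648) = 648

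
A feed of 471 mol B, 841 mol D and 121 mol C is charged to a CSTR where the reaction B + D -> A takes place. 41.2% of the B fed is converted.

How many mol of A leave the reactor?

B reacted = 0.412 × 471 = 194.1 mol; ν_B = −1, so ξ = 194.1/1 = 194.1 mol.
Outlet amounts (n = n₀ + ν ξ):
  B: 471 − 1(194.1) = 276.9
  D: 841 − 1(194.1) = 646.9
  A: 0 + 1(194.1) = 194.1
  C: 121 (inert)

194 mol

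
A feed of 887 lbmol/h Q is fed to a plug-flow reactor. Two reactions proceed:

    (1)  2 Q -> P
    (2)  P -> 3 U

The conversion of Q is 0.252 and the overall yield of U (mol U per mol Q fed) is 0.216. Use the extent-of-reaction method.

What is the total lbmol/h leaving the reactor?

Conversion of Q: Q consumed = 2ξ₁ = 0.252 × 887 → ξ₁ = 111.8 lbmol/h.
Yield of U: 3ξ₂ / 887 = 0.216 → ξ₂ = 63.86 lbmol/h.
Outlet amounts (n = n₀ + Σ ν·ξ):
  Q: 887 − 2(111.8) = 663.5
  P: 0 + 1(111.8) − 1(63.86) = 47.9
  U: 0 + 3(63.86) = 191.6
Total out = 663.5 + 47.9 + 191.6 = 903 lbmol/h.

903 lbmol/h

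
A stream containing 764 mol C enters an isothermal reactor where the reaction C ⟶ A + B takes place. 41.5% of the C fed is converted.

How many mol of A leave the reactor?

317 mol

C reacted = 0.415 × 764 = 317.1 mol; ν_C = −1, so ξ = 317.1/1 = 317.1 mol.
Outlet amounts (n = n₀ + ν ξ):
  C: 764 − 1(317.1) = 446.9
  A: 0 + 1(317.1) = 317.1
  B: 0 + 1(317.1) = 317.1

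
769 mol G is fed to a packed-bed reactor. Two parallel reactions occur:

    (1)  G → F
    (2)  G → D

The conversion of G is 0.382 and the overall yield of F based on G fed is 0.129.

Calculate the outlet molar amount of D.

195 mol

Yield of F: 1ξ₁ / 769 = 0.129 → ξ₁ = 99.2 mol.
Conversion of G: 1ξ₁ + 1ξ₂ = 0.382 × 769 = 293.8 → ξ₂ = 194.6 mol.
Outlet amounts (n = n₀ + Σ ν·ξ):
  G: 769 − 1(99.2) − 1(194.6) = 475.2
  F: 0 + 1(99.2) = 99.2
  D: 0 + 1(194.6) = 194.6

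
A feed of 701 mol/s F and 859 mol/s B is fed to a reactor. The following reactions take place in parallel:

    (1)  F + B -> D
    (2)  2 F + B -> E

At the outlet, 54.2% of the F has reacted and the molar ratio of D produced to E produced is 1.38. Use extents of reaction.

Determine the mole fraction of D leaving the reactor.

0.131

Conversion of F: F consumed = 0.542 × 701 = 379.9 mol/s = 1ξ₁ + 2ξ₂.
Selectivity: 1ξ₁ / (1ξ₂) = 1.38 → ξ₁ = 1.38 ξ₂.
Substitute: (1·1.38 + 2) ξ₂ = 379.9 → ξ₂ = 112.4 mol/s, ξ₁ = 155.1 mol/s.
Outlet amounts (n = n₀ + Σ ν·ξ):
  F: 701 − 1(155.1) − 2(112.4) = 321.1
  B: 859 − 1(155.1) − 1(112.4) = 591.5
  D: 0 + 1(155.1) = 155.1
  E: 0 + 1(112.4) = 112.4
Total out = 1180 mol/s; y_D = 155.1 / 1180 = 0.1315.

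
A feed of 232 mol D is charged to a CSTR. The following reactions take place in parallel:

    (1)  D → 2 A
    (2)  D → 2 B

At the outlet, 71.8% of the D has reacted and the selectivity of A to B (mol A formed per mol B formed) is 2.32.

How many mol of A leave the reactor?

233 mol

Conversion of D: D consumed = 0.718 × 232 = 166.6 mol = 1ξ₁ + 1ξ₂.
Selectivity: 2ξ₁ / (2ξ₂) = 2.32 → ξ₁ = 2.32 ξ₂.
Substitute: (1·2.32 + 1) ξ₂ = 166.6 → ξ₂ = 50.17 mol, ξ₁ = 116.4 mol.
Outlet amounts (n = n₀ + Σ ν·ξ):
  D: 232 − 1(116.4) − 1(50.17) = 65.42
  A: 0 + 2(116.4) = 232.8
  B: 0 + 2(50.17) = 100.3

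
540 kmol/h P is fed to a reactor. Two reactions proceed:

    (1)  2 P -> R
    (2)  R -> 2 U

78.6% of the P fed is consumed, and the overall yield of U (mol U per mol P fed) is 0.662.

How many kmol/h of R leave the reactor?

33.5 kmol/h

Conversion of P: P consumed = 2ξ₁ = 0.786 × 540 → ξ₁ = 212.2 kmol/h.
Yield of U: 2ξ₂ / 540 = 0.662 → ξ₂ = 178.7 kmol/h.
Outlet amounts (n = n₀ + Σ ν·ξ):
  P: 540 − 2(212.2) = 115.6
  R: 0 + 1(212.2) − 1(178.7) = 33.48
  U: 0 + 2(178.7) = 357.5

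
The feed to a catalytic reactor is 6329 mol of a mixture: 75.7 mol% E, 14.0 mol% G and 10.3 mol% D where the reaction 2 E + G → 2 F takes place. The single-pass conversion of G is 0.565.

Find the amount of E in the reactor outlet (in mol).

3790 mol

G reacted = 0.565 × 886.1 = 500.6 mol; ν_G = −1, so ξ = 500.6/1 = 500.6 mol.
Outlet amounts (n = n₀ + ν ξ):
  E: 4791 − 2(500.6) = 3790
  G: 886.1 − 1(500.6) = 385.4
  F: 0 + 2(500.6) = 1001
  D: 651.9 (inert)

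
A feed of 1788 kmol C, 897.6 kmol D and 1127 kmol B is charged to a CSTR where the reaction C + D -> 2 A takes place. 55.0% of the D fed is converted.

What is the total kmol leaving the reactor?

3810 kmol

D reacted = 0.55 × 897.6 = 493.7 kmol; ν_D = −1, so ξ = 493.7/1 = 493.7 kmol.
Outlet amounts (n = n₀ + ν ξ):
  C: 1788 − 1(493.7) = 1294
  D: 897.6 − 1(493.7) = 403.9
  A: 0 + 2(493.7) = 987.4
  B: 1127 (inert)
Total out = 1294 + 403.9 + 987.4 + 1127 = 3813 kmol.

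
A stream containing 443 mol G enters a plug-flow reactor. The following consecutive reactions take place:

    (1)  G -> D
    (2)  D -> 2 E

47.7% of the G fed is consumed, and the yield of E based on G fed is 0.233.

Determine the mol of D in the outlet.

Conversion of G: G consumed = 1ξ₁ = 0.477 × 443 → ξ₁ = 211.3 mol.
Yield of E: 2ξ₂ / 443 = 0.233 → ξ₂ = 51.61 mol.
Outlet amounts (n = n₀ + Σ ν·ξ):
  G: 443 − 1(211.3) = 231.7
  D: 0 + 1(211.3) − 1(51.61) = 159.7
  E: 0 + 2(51.61) = 103.2

160 mol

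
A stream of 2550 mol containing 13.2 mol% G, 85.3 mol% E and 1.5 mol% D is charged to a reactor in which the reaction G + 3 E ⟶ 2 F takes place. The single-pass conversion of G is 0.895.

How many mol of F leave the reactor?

603 mol

G reacted = 0.895 × 336.6 = 301.3 mol; ν_G = −1, so ξ = 301.3/1 = 301.3 mol.
Outlet amounts (n = n₀ + ν ξ):
  G: 336.6 − 1(301.3) = 35.34
  E: 2175 − 3(301.3) = 1271
  F: 0 + 2(301.3) = 602.5
  D: 38.25 (inert)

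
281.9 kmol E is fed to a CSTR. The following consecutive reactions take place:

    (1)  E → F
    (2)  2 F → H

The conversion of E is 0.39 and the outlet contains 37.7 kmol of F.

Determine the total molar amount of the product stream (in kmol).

Conversion of E: E consumed = 1ξ₁ = 0.39 × 281.9 → ξ₁ = 109.9 kmol.
F balance: n_F = 0 + 1ξ₁ − 2ξ₂ = 37.7 → ξ₂ = (1·109.9 − 37.7)/2 = 36.12 kmol.
Outlet amounts (n = n₀ + Σ ν·ξ):
  E: 281.9 − 1(109.9) = 172
  F: 0 + 1(109.9) − 2(36.12) = 37.7
  H: 0 + 1(36.12) = 36.12
Total out = 172 + 37.7 + 36.12 = 245.8 kmol.

246 kmol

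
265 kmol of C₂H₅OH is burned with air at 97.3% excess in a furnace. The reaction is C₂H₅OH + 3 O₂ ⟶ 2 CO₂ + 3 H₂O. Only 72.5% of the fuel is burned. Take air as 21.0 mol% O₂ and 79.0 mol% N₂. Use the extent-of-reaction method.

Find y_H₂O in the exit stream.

Stoichiometric O₂ = 3 × 265 = 795 kmol; O₂ fed = 795 × 1.973 = 1569 kmol.
N₂ fed = 1569 × 79/21 = 5901 kmol.
Fuel reacted = 0.725 × 265 → ξ = 192.1 kmol.
Outlet (n = n₀ + ν ξ):
  C₂H₅OH: 265 − 1(192.1) = 72.88
  O₂: 1569 − 3(192.1) = 992.2
  N₂: 5901 (inert)
  CO₂: 0 + 2(192.1) = 384.2
  H₂O: 0 + 3(192.1) = 576.4
Total out = 7926 kmol; y_H₂O = 576.4 / 7926 = 0.07272.

0.0727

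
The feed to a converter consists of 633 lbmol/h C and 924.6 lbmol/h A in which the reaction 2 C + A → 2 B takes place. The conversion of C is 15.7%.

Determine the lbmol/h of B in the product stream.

99.4 lbmol/h

C reacted = 0.157 × 633 = 99.38 lbmol/h; ν_C = −2, so ξ = 99.38/2 = 49.69 lbmol/h.
Outlet amounts (n = n₀ + ν ξ):
  C: 633 − 2(49.69) = 533.6
  A: 924.6 − 1(49.69) = 874.9
  B: 0 + 2(49.69) = 99.38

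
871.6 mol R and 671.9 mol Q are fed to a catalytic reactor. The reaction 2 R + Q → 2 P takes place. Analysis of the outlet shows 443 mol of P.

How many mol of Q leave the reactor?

450 mol

For P: n = n₀ + 2ξ → 443 = 0 + 2ξ, giving ξ = 221.5 mol.
Outlet amounts (n = n₀ + ν ξ):
  R: 871.6 − 2(221.5) = 428.6
  Q: 671.9 − 1(221.5) = 450.4
  P: 0 + 2(221.5) = 443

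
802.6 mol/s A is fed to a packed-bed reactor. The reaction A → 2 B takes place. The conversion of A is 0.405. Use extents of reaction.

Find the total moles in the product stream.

1130 mol/s

A reacted = 0.405 × 802.6 = 325.1 mol/s; ν_A = −1, so ξ = 325.1/1 = 325.1 mol/s.
Outlet amounts (n = n₀ + ν ξ):
  A: 802.6 − 1(325.1) = 477.5
  B: 0 + 2(325.1) = 650.1
Total out = 477.5 + 650.1 = 1128 mol/s.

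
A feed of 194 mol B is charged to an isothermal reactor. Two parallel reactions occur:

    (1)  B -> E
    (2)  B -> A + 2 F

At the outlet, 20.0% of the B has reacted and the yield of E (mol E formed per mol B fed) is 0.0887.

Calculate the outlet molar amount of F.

Yield of E: 1ξ₁ / 194 = 0.0887 → ξ₁ = 17.21 mol.
Conversion of B: 1ξ₁ + 1ξ₂ = 0.2 × 194 = 38.8 → ξ₂ = 21.59 mol.
Outlet amounts (n = n₀ + Σ ν·ξ):
  B: 194 − 1(17.21) − 1(21.59) = 155.2
  E: 0 + 1(17.21) = 17.21
  A: 0 + 1(21.59) = 21.59
  F: 0 + 2(21.59) = 43.18

43.2 mol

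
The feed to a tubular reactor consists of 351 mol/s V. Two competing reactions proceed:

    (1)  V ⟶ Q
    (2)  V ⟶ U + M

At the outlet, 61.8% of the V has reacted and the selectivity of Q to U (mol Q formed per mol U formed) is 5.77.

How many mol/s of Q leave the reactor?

Conversion of V: V consumed = 0.618 × 351 = 216.9 mol/s = 1ξ₁ + 1ξ₂.
Selectivity: 1ξ₁ / (1ξ₂) = 5.77 → ξ₁ = 5.77 ξ₂.
Substitute: (1·5.77 + 1) ξ₂ = 216.9 → ξ₂ = 32.04 mol/s, ξ₁ = 184.9 mol/s.
Outlet amounts (n = n₀ + Σ ν·ξ):
  V: 351 − 1(184.9) − 1(32.04) = 134.1
  Q: 0 + 1(184.9) = 184.9
  U: 0 + 1(32.04) = 32.04
  M: 0 + 1(32.04) = 32.04

185 mol/s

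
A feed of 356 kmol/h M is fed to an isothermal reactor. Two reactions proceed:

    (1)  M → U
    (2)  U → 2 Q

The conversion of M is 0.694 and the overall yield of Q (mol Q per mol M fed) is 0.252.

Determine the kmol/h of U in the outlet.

Conversion of M: M consumed = 1ξ₁ = 0.694 × 356 → ξ₁ = 247.1 kmol/h.
Yield of Q: 2ξ₂ / 356 = 0.252 → ξ₂ = 44.86 kmol/h.
Outlet amounts (n = n₀ + Σ ν·ξ):
  M: 356 − 1(247.1) = 108.9
  U: 0 + 1(247.1) − 1(44.86) = 202.2
  Q: 0 + 2(44.86) = 89.71

202 kmol/h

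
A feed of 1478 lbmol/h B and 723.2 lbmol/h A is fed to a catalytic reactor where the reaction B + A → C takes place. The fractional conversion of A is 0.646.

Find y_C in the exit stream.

A reacted = 0.646 × 723.2 = 467.2 lbmol/h; ν_A = −1, so ξ = 467.2/1 = 467.2 lbmol/h.
Outlet amounts (n = n₀ + ν ξ):
  B: 1478 − 1(467.2) = 1011
  A: 723.2 − 1(467.2) = 256
  C: 0 + 1(467.2) = 467.2
Total out = 1734 lbmol/h; y_C = 467.2 / 1734 = 0.2694.

0.269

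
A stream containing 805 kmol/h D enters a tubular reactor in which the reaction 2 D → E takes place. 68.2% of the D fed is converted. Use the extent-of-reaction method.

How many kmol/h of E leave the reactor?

275 kmol/h

D reacted = 0.682 × 805 = 549 kmol/h; ν_D = −2, so ξ = 549/2 = 274.5 kmol/h.
Outlet amounts (n = n₀ + ν ξ):
  D: 805 − 2(274.5) = 256
  E: 0 + 1(274.5) = 274.5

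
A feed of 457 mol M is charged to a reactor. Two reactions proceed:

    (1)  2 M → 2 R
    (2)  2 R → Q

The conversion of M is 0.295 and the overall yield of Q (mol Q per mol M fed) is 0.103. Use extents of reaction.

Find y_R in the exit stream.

Conversion of M: M consumed = 2ξ₁ = 0.295 × 457 → ξ₁ = 67.41 mol.
Yield of Q: 1ξ₂ / 457 = 0.103 → ξ₂ = 47.07 mol.
Outlet amounts (n = n₀ + Σ ν·ξ):
  M: 457 − 2(67.41) = 322.2
  R: 0 + 2(67.41) − 2(47.07) = 40.67
  Q: 0 + 1(47.07) = 47.07
Total out = 409.9 mol; y_R = 40.67 / 409.9 = 0.09922.

0.0992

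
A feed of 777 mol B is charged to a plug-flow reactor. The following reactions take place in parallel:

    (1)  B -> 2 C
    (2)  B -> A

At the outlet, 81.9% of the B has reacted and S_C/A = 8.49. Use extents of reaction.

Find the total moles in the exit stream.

1290 mol

Conversion of B: B consumed = 0.819 × 777 = 636.4 mol = 1ξ₁ + 1ξ₂.
Selectivity: 2ξ₁ / (1ξ₂) = 8.49 → ξ₁ = 4.245 ξ₂.
Substitute: (1·4.245 + 1) ξ₂ = 636.4 → ξ₂ = 121.3 mol, ξ₁ = 515 mol.
Outlet amounts (n = n₀ + Σ ν·ξ):
  B: 777 − 1(515) − 1(121.3) = 140.6
  C: 0 + 2(515) = 1030
  A: 0 + 1(121.3) = 121.3
Total out = 140.6 + 1030 + 121.3 = 1292 mol.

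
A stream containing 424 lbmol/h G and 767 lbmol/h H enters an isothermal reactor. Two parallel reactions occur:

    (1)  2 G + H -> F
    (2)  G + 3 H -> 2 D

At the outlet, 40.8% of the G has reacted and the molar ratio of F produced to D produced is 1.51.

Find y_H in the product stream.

Conversion of G: G consumed = 0.408 × 424 = 173 lbmol/h = 2ξ₁ + 1ξ₂.
Selectivity: 1ξ₁ / (2ξ₂) = 1.51 → ξ₁ = 3.02 ξ₂.
Substitute: (2·3.02 + 1) ξ₂ = 173 → ξ₂ = 24.57 lbmol/h, ξ₁ = 74.21 lbmol/h.
Outlet amounts (n = n₀ + Σ ν·ξ):
  G: 424 − 2(74.21) − 1(24.57) = 251
  H: 767 − 1(74.21) − 3(24.57) = 619.1
  F: 0 + 1(74.21) = 74.21
  D: 0 + 2(24.57) = 49.15
Total out = 993.4 lbmol/h; y_H = 619.1 / 993.4 = 0.6232.

0.623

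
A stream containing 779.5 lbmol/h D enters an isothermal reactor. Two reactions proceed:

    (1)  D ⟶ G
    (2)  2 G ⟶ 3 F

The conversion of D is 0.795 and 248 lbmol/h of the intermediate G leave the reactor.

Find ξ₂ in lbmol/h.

ξ₂ = 186 lbmol/h

Conversion of D: D consumed = 1ξ₁ = 0.795 × 779.5 → ξ₁ = 619.7 lbmol/h.
G balance: n_G = 0 + 1ξ₁ − 2ξ₂ = 248 → ξ₂ = (1·619.7 − 248)/2 = 185.9 lbmol/h.
Outlet amounts (n = n₀ + Σ ν·ξ):
  D: 779.5 − 1(619.7) = 159.8
  G: 0 + 1(619.7) − 2(185.9) = 248
  F: 0 + 3(185.9) = 557.6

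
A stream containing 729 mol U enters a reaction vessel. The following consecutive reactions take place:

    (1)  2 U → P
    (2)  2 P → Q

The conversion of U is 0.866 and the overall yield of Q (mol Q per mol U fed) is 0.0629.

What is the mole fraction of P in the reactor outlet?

0.609

Conversion of U: U consumed = 2ξ₁ = 0.866 × 729 → ξ₁ = 315.7 mol.
Yield of Q: 1ξ₂ / 729 = 0.0629 → ξ₂ = 45.85 mol.
Outlet amounts (n = n₀ + Σ ν·ξ):
  U: 729 − 2(315.7) = 97.69
  P: 0 + 1(315.7) − 2(45.85) = 223.9
  Q: 0 + 1(45.85) = 45.85
Total out = 367.5 mol; y_P = 223.9 / 367.5 = 0.6094.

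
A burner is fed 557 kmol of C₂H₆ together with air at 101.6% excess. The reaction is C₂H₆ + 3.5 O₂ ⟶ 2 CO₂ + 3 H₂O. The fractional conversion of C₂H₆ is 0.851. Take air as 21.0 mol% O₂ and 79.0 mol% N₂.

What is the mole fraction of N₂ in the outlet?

Stoichiometric O₂ = 3.5 × 557 = 1950 kmol; O₂ fed = 1950 × 2.016 = 3930 kmol.
N₂ fed = 3930 × 79/21 = 14790 kmol.
Fuel reacted = 0.851 × 557 → ξ = 474 kmol.
Outlet (n = n₀ + ν ξ):
  C₂H₆: 557 − 1(474) = 82.99
  O₂: 3930 − 3.5(474) = 2271
  N₂: 14790 (inert)
  CO₂: 0 + 2(474) = 948
  H₂O: 0 + 3(474) = 1422
Total out = 19510 kmol; y_N₂ = 14790 / 19510 = 0.7578.

0.758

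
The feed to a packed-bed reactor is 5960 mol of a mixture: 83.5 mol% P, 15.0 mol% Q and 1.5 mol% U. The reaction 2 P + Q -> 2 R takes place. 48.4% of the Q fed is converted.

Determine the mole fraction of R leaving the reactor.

Q reacted = 0.484 × 894 = 432.7 mol; ν_Q = −1, so ξ = 432.7/1 = 432.7 mol.
Outlet amounts (n = n₀ + ν ξ):
  P: 4977 − 2(432.7) = 4111
  Q: 894 − 1(432.7) = 461.3
  R: 0 + 2(432.7) = 865.4
  U: 89.4 (inert)
Total out = 5527 mol; y_R = 865.4 / 5527 = 0.1566.

0.157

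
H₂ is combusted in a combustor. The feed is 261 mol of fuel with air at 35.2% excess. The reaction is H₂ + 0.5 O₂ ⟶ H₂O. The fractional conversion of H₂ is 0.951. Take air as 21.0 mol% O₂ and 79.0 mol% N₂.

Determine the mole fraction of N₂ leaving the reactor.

Stoichiometric O₂ = 0.5 × 261 = 130.5 mol; O₂ fed = 130.5 × 1.352 = 176.4 mol.
N₂ fed = 176.4 × 79/21 = 663.7 mol.
Fuel reacted = 0.951 × 261 → ξ = 248.2 mol.
Outlet (n = n₀ + ν ξ):
  H₂: 261 − 1(248.2) = 12.79
  O₂: 176.4 − 0.5(248.2) = 52.33
  N₂: 663.7 (inert)
  H₂O: 0 + 1(248.2) = 248.2
Total out = 977.1 mol; y_N₂ = 663.7 / 977.1 = 0.6793.

0.679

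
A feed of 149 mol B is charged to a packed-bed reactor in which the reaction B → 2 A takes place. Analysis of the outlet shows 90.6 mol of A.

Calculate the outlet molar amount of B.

For A: n = n₀ + 2ξ → 90.6 = 0 + 2ξ, giving ξ = 45.3 mol.
Outlet amounts (n = n₀ + ν ξ):
  B: 149 − 1(45.3) = 103.7
  A: 0 + 2(45.3) = 90.6

104 mol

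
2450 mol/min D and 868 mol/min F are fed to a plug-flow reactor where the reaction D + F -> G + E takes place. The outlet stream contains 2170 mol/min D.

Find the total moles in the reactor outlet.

3320 mol/min

For D: n = n₀ − 1ξ → 2170 = 2450 − 1ξ, giving ξ = 280 mol/min.
Outlet amounts (n = n₀ + ν ξ):
  D: 2450 − 1(280) = 2170
  F: 868 − 1(280) = 588
  G: 0 + 1(280) = 280
  E: 0 + 1(280) = 280
Total out = 2170 + 588 + 280 + 280 = 3318 mol/min.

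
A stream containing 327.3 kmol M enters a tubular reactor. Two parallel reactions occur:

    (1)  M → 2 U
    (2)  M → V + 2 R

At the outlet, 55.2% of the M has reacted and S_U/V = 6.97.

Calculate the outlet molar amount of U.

281 kmol

Conversion of M: M consumed = 0.552 × 327.3 = 180.7 kmol = 1ξ₁ + 1ξ₂.
Selectivity: 2ξ₁ / (1ξ₂) = 6.97 → ξ₁ = 3.485 ξ₂.
Substitute: (1·3.485 + 1) ξ₂ = 180.7 → ξ₂ = 40.28 kmol, ξ₁ = 140.4 kmol.
Outlet amounts (n = n₀ + Σ ν·ξ):
  M: 327.3 − 1(140.4) − 1(40.28) = 146.6
  U: 0 + 2(140.4) = 280.8
  V: 0 + 1(40.28) = 40.28
  R: 0 + 2(40.28) = 80.57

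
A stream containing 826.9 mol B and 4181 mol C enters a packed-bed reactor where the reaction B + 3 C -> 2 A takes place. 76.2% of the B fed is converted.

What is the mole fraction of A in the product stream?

B reacted = 0.762 × 826.9 = 630.1 mol; ν_B = −1, so ξ = 630.1/1 = 630.1 mol.
Outlet amounts (n = n₀ + ν ξ):
  B: 826.9 − 1(630.1) = 196.8
  C: 4181 − 3(630.1) = 2291
  A: 0 + 2(630.1) = 1260
Total out = 3748 mol; y_A = 1260 / 3748 = 0.3363.

0.336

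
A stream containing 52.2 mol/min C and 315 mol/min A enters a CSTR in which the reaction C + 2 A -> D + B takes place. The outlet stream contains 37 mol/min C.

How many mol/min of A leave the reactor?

285 mol/min

For C: n = n₀ − 1ξ → 37 = 52.2 − 1ξ, giving ξ = 15.2 mol/min.
Outlet amounts (n = n₀ + ν ξ):
  C: 52.2 − 1(15.2) = 37
  A: 315 − 2(15.2) = 284.6
  D: 0 + 1(15.2) = 15.2
  B: 0 + 1(15.2) = 15.2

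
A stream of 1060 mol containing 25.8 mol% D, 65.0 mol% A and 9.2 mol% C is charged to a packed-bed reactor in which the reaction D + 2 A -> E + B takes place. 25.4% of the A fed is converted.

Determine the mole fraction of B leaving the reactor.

0.09

A reacted = 0.254 × 689 = 175 mol; ν_A = −2, so ξ = 175/2 = 87.5 mol.
Outlet amounts (n = n₀ + ν ξ):
  D: 273.5 − 1(87.5) = 186
  A: 689 − 2(87.5) = 514
  E: 0 + 1(87.5) = 87.5
  B: 0 + 1(87.5) = 87.5
  C: 97.52 (inert)
Total out = 972.5 mol; y_B = 87.5 / 972.5 = 0.08998.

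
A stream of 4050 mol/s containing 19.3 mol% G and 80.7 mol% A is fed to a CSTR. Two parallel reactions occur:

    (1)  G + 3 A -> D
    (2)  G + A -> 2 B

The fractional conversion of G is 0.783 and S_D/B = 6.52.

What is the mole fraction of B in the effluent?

0.0372

Conversion of G: G consumed = 0.783 × 781.6 = 612 mol/s = 1ξ₁ + 1ξ₂.
Selectivity: 1ξ₁ / (2ξ₂) = 6.52 → ξ₁ = 13.04 ξ₂.
Substitute: (1·13.04 + 1) ξ₂ = 612 → ξ₂ = 43.59 mol/s, ξ₁ = 568.4 mol/s.
Outlet amounts (n = n₀ + Σ ν·ξ):
  G: 781.6 − 1(568.4) − 1(43.59) = 169.6
  A: 3268 − 3(568.4) − 1(43.59) = 1519
  D: 0 + 1(568.4) = 568.4
  B: 0 + 2(43.59) = 87.18
Total out = 2345 mol/s; y_B = 87.18 / 2345 = 0.03718.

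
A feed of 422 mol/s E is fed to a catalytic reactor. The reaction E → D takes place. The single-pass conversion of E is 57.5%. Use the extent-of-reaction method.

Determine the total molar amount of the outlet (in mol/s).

E reacted = 0.575 × 422 = 242.6 mol/s; ν_E = −1, so ξ = 242.6/1 = 242.6 mol/s.
Outlet amounts (n = n₀ + ν ξ):
  E: 422 − 1(242.6) = 179.4
  D: 0 + 1(242.6) = 242.6
Total out = 179.4 + 242.6 = 422 mol/s.

422 mol/s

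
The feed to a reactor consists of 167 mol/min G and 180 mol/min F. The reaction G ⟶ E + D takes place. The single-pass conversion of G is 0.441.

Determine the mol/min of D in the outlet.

73.6 mol/min

G reacted = 0.441 × 167 = 73.65 mol/min; ν_G = −1, so ξ = 73.65/1 = 73.65 mol/min.
Outlet amounts (n = n₀ + ν ξ):
  G: 167 − 1(73.65) = 93.35
  E: 0 + 1(73.65) = 73.65
  D: 0 + 1(73.65) = 73.65
  F: 180 (inert)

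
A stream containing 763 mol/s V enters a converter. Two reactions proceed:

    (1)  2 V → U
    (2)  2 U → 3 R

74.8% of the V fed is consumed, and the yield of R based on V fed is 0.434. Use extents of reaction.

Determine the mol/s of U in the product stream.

Conversion of V: V consumed = 2ξ₁ = 0.748 × 763 → ξ₁ = 285.4 mol/s.
Yield of R: 3ξ₂ / 763 = 0.434 → ξ₂ = 110.4 mol/s.
Outlet amounts (n = n₀ + Σ ν·ξ):
  V: 763 − 2(285.4) = 192.3
  U: 0 + 1(285.4) − 2(110.4) = 64.6
  R: 0 + 3(110.4) = 331.1

64.6 mol/s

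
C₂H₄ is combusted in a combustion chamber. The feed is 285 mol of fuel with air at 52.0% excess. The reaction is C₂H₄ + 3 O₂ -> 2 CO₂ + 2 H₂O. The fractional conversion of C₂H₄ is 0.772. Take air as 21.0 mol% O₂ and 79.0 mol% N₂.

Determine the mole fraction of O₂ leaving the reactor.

0.0988

Stoichiometric O₂ = 3 × 285 = 855 mol; O₂ fed = 855 × 1.520 = 1300 mol.
N₂ fed = 1300 × 79/21 = 4889 mol.
Fuel reacted = 0.772 × 285 → ξ = 220 mol.
Outlet (n = n₀ + ν ξ):
  C₂H₄: 285 − 1(220) = 64.98
  O₂: 1300 − 3(220) = 639.5
  N₂: 4889 (inert)
  CO₂: 0 + 2(220) = 440
  H₂O: 0 + 2(220) = 440
Total out = 6474 mol; y_O₂ = 639.5 / 6474 = 0.09879.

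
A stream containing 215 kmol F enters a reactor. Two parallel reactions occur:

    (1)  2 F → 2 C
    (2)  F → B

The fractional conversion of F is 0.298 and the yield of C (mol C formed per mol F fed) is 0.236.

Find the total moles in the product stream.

215 kmol

Yield of C: 2ξ₁ / 215 = 0.236 → ξ₁ = 25.37 kmol.
Conversion of F: 2ξ₁ + 1ξ₂ = 0.298 × 215 = 64.07 → ξ₂ = 13.33 kmol.
Outlet amounts (n = n₀ + Σ ν·ξ):
  F: 215 − 2(25.37) − 1(13.33) = 150.9
  C: 0 + 2(25.37) = 50.74
  B: 0 + 1(13.33) = 13.33
Total out = 150.9 + 50.74 + 13.33 = 215 kmol.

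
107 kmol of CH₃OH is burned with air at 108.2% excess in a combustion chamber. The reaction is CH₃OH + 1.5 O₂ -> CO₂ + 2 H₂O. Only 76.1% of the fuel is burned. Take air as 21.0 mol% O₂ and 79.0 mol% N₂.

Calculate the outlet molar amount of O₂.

212 kmol

Stoichiometric O₂ = 1.5 × 107 = 160.5 kmol; O₂ fed = 160.5 × 2.082 = 334.2 kmol.
N₂ fed = 334.2 × 79/21 = 1257 kmol.
Fuel reacted = 0.761 × 107 → ξ = 81.43 kmol.
Outlet (n = n₀ + ν ξ):
  CH₃OH: 107 − 1(81.43) = 25.57
  O₂: 334.2 − 1.5(81.43) = 212
  N₂: 1257 (inert)
  CO₂: 0 + 1(81.43) = 81.43
  H₂O: 0 + 2(81.43) = 162.9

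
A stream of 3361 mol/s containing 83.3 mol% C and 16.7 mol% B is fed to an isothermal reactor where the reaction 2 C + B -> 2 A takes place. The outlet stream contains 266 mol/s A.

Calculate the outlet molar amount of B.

428 mol/s

For A: n = n₀ + 2ξ → 266 = 0 + 2ξ, giving ξ = 133 mol/s.
Outlet amounts (n = n₀ + ν ξ):
  C: 2800 − 2(133) = 2534
  B: 561.3 − 1(133) = 428.3
  A: 0 + 2(133) = 266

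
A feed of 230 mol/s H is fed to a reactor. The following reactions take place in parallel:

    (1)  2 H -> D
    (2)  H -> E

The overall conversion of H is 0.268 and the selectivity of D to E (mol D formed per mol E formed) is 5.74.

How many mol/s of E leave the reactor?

4.94 mol/s

Conversion of H: H consumed = 0.268 × 230 = 61.64 mol/s = 2ξ₁ + 1ξ₂.
Selectivity: 1ξ₁ / (1ξ₂) = 5.74 → ξ₁ = 5.74 ξ₂.
Substitute: (2·5.74 + 1) ξ₂ = 61.64 → ξ₂ = 4.939 mol/s, ξ₁ = 28.35 mol/s.
Outlet amounts (n = n₀ + Σ ν·ξ):
  H: 230 − 2(28.35) − 1(4.939) = 168.4
  D: 0 + 1(28.35) = 28.35
  E: 0 + 1(4.939) = 4.939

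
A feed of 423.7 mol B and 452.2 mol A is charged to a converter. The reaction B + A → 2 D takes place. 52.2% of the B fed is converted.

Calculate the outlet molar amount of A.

B reacted = 0.522 × 423.7 = 221.2 mol; ν_B = −1, so ξ = 221.2/1 = 221.2 mol.
Outlet amounts (n = n₀ + ν ξ):
  B: 423.7 − 1(221.2) = 202.5
  A: 452.2 − 1(221.2) = 231
  D: 0 + 2(221.2) = 442.3

231 mol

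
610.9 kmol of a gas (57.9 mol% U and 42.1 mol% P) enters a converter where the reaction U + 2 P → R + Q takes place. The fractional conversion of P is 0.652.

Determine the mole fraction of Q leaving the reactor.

P reacted = 0.652 × 257.2 = 167.7 kmol; ν_P = −2, so ξ = 167.7/2 = 83.84 kmol.
Outlet amounts (n = n₀ + ν ξ):
  U: 353.7 − 1(83.84) = 269.9
  P: 257.2 − 2(83.84) = 89.5
  R: 0 + 1(83.84) = 83.84
  Q: 0 + 1(83.84) = 83.84
Total out = 527.1 kmol; y_Q = 83.84 / 527.1 = 0.1591.

0.159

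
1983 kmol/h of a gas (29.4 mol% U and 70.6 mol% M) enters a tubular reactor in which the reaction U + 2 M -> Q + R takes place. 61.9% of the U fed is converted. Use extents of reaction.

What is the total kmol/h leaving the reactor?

U reacted = 0.619 × 583 = 360.9 kmol/h; ν_U = −1, so ξ = 360.9/1 = 360.9 kmol/h.
Outlet amounts (n = n₀ + ν ξ):
  U: 583 − 1(360.9) = 222.1
  M: 1400 − 2(360.9) = 678.2
  Q: 0 + 1(360.9) = 360.9
  R: 0 + 1(360.9) = 360.9
Total out = 222.1 + 678.2 + 360.9 + 360.9 = 1622 kmol/h.

1620 kmol/h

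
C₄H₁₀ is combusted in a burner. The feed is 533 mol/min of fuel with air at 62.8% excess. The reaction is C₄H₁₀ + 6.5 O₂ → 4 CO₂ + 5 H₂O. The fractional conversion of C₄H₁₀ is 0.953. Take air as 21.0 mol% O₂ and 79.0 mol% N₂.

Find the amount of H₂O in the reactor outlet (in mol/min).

2540 mol/min

Stoichiometric O₂ = 6.5 × 533 = 3464 mol/min; O₂ fed = 3464 × 1.628 = 5640 mol/min.
N₂ fed = 5640 × 79/21 = 21220 mol/min.
Fuel reacted = 0.953 × 533 → ξ = 507.9 mol/min.
Outlet (n = n₀ + ν ξ):
  C₄H₁₀: 533 − 1(507.9) = 25.05
  O₂: 5640 − 6.5(507.9) = 2339
  N₂: 21220 (inert)
  CO₂: 0 + 4(507.9) = 2032
  H₂O: 0 + 5(507.9) = 2540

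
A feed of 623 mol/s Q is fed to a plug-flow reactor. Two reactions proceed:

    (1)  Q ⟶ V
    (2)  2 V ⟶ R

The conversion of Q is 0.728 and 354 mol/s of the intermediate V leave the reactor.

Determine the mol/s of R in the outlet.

49.8 mol/s

Conversion of Q: Q consumed = 1ξ₁ = 0.728 × 623 → ξ₁ = 453.5 mol/s.
V balance: n_V = 0 + 1ξ₁ − 2ξ₂ = 354 → ξ₂ = (1·453.5 − 354)/2 = 49.77 mol/s.
Outlet amounts (n = n₀ + Σ ν·ξ):
  Q: 623 − 1(453.5) = 169.5
  V: 0 + 1(453.5) − 2(49.77) = 354
  R: 0 + 1(49.77) = 49.77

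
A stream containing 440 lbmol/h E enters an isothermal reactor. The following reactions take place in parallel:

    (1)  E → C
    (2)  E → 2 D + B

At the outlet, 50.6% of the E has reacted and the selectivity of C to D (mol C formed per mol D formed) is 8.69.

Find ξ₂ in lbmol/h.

Conversion of E: E consumed = 0.506 × 440 = 222.6 lbmol/h = 1ξ₁ + 1ξ₂.
Selectivity: 1ξ₁ / (2ξ₂) = 8.69 → ξ₁ = 17.38 ξ₂.
Substitute: (1·17.38 + 1) ξ₂ = 222.6 → ξ₂ = 12.11 lbmol/h, ξ₁ = 210.5 lbmol/h.
Outlet amounts (n = n₀ + Σ ν·ξ):
  E: 440 − 1(210.5) − 1(12.11) = 217.4
  C: 0 + 1(210.5) = 210.5
  D: 0 + 2(12.11) = 24.23
  B: 0 + 1(12.11) = 12.11

ξ₂ = 12.1 lbmol/h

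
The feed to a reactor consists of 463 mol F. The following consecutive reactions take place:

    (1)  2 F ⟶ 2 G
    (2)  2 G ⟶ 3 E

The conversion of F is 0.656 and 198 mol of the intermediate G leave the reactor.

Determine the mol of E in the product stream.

Conversion of F: F consumed = 2ξ₁ = 0.656 × 463 → ξ₁ = 151.9 mol.
G balance: n_G = 0 + 2ξ₁ − 2ξ₂ = 198 → ξ₂ = (2·151.9 − 198)/2 = 52.86 mol.
Outlet amounts (n = n₀ + Σ ν·ξ):
  F: 463 − 2(151.9) = 159.3
  G: 0 + 2(151.9) − 2(52.86) = 198
  E: 0 + 3(52.86) = 158.6

159 mol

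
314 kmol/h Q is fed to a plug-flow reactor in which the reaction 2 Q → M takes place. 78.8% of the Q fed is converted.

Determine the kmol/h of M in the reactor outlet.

124 kmol/h

Q reacted = 0.788 × 314 = 247.4 kmol/h; ν_Q = −2, so ξ = 247.4/2 = 123.7 kmol/h.
Outlet amounts (n = n₀ + ν ξ):
  Q: 314 − 2(123.7) = 66.57
  M: 0 + 1(123.7) = 123.7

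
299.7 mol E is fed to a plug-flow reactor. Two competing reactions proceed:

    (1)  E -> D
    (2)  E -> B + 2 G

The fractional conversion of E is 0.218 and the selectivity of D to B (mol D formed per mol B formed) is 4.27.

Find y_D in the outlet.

Conversion of E: E consumed = 0.218 × 299.7 = 65.33 mol = 1ξ₁ + 1ξ₂.
Selectivity: 1ξ₁ / (1ξ₂) = 4.27 → ξ₁ = 4.27 ξ₂.
Substitute: (1·4.27 + 1) ξ₂ = 65.33 → ξ₂ = 12.4 mol, ξ₁ = 52.94 mol.
Outlet amounts (n = n₀ + Σ ν·ξ):
  E: 299.7 − 1(52.94) − 1(12.4) = 234.4
  D: 0 + 1(52.94) = 52.94
  B: 0 + 1(12.4) = 12.4
  G: 0 + 2(12.4) = 24.79
Total out = 324.5 mol; y_D = 52.94 / 324.5 = 0.1631.

0.163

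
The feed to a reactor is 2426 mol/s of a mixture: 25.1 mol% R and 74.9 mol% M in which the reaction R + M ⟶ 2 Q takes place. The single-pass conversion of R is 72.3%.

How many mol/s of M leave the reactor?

R reacted = 0.723 × 608.9 = 440.3 mol/s; ν_R = −1, so ξ = 440.3/1 = 440.3 mol/s.
Outlet amounts (n = n₀ + ν ξ):
  R: 608.9 − 1(440.3) = 168.7
  M: 1817 − 1(440.3) = 1377
  Q: 0 + 2(440.3) = 880.5

1380 mol/s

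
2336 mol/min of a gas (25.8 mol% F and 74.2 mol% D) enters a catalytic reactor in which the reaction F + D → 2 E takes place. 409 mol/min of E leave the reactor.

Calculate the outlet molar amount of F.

For E: n = n₀ + 2ξ → 409 = 0 + 2ξ, giving ξ = 204.5 mol/min.
Outlet amounts (n = n₀ + ν ξ):
  F: 602.7 − 1(204.5) = 398.2
  D: 1733 − 1(204.5) = 1529
  E: 0 + 2(204.5) = 409

398 mol/min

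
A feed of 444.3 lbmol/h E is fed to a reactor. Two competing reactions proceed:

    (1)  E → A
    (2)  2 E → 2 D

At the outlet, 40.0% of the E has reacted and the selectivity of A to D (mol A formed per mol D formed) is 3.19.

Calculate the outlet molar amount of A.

135 lbmol/h

Conversion of E: E consumed = 0.4 × 444.3 = 177.7 lbmol/h = 1ξ₁ + 2ξ₂.
Selectivity: 1ξ₁ / (2ξ₂) = 3.19 → ξ₁ = 6.38 ξ₂.
Substitute: (1·6.38 + 2) ξ₂ = 177.7 → ξ₂ = 21.21 lbmol/h, ξ₁ = 135.3 lbmol/h.
Outlet amounts (n = n₀ + Σ ν·ξ):
  E: 444.3 − 1(135.3) − 2(21.21) = 266.6
  A: 0 + 1(135.3) = 135.3
  D: 0 + 2(21.21) = 42.42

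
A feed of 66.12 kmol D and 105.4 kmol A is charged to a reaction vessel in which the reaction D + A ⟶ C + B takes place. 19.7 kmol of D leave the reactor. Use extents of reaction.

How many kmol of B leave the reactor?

46.4 kmol

For D: n = n₀ − 1ξ → 19.7 = 66.12 − 1ξ, giving ξ = 46.42 kmol.
Outlet amounts (n = n₀ + ν ξ):
  D: 66.12 − 1(46.42) = 19.7
  A: 105.4 − 1(46.42) = 58.98
  C: 0 + 1(46.42) = 46.42
  B: 0 + 1(46.42) = 46.42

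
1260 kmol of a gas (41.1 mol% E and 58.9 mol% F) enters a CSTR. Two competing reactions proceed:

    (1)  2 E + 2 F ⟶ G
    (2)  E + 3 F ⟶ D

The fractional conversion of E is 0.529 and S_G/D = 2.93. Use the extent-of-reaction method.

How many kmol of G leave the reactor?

117 kmol

Conversion of E: E consumed = 0.529 × 517.9 = 273.9 kmol = 2ξ₁ + 1ξ₂.
Selectivity: 1ξ₁ / (1ξ₂) = 2.93 → ξ₁ = 2.93 ξ₂.
Substitute: (2·2.93 + 1) ξ₂ = 273.9 → ξ₂ = 39.93 kmol, ξ₁ = 117 kmol.
Outlet amounts (n = n₀ + Σ ν·ξ):
  E: 517.9 − 2(117) − 1(39.93) = 243.9
  F: 742.1 − 2(117) − 3(39.93) = 388.3
  G: 0 + 1(117) = 117
  D: 0 + 1(39.93) = 39.93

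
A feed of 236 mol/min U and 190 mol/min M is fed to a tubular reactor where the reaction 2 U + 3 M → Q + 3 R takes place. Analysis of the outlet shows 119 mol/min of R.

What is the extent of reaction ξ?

For R: n = n₀ + 3ξ → 119 = 0 + 3ξ, giving ξ = 39.67 mol/min.
Outlet amounts (n = n₀ + ν ξ):
  U: 236 − 2(39.67) = 156.7
  M: 190 − 3(39.67) = 71
  Q: 0 + 1(39.67) = 39.67
  R: 0 + 3(39.67) = 119

ξ = 39.7 mol/min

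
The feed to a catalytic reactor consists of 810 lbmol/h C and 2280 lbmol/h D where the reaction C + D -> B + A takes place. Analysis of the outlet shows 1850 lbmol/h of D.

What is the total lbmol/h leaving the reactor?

For D: n = n₀ − 1ξ → 1850 = 2280 − 1ξ, giving ξ = 430 lbmol/h.
Outlet amounts (n = n₀ + ν ξ):
  C: 810 − 1(430) = 380
  D: 2280 − 1(430) = 1850
  B: 0 + 1(430) = 430
  A: 0 + 1(430) = 430
Total out = 380 + 1850 + 430 + 430 = 3090 lbmol/h.

3090 lbmol/h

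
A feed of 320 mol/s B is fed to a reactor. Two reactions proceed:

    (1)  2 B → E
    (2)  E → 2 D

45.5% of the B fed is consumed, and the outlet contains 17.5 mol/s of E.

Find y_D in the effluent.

Conversion of B: B consumed = 2ξ₁ = 0.455 × 320 → ξ₁ = 72.8 mol/s.
E balance: n_E = 0 + 1ξ₁ − 1ξ₂ = 17.5 → ξ₂ = (1·72.8 − 17.5)/1 = 55.3 mol/s.
Outlet amounts (n = n₀ + Σ ν·ξ):
  B: 320 − 2(72.8) = 174.4
  E: 0 + 1(72.8) − 1(55.3) = 17.5
  D: 0 + 2(55.3) = 110.6
Total out = 302.5 mol/s; y_D = 110.6 / 302.5 = 0.3656.

0.366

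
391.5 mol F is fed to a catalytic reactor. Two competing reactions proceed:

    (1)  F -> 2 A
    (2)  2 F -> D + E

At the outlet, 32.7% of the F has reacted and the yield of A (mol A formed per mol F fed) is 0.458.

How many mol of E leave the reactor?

Yield of A: 2ξ₁ / 391.5 = 0.458 → ξ₁ = 89.65 mol.
Conversion of F: 1ξ₁ + 2ξ₂ = 0.327 × 391.5 = 128 → ξ₂ = 19.18 mol.
Outlet amounts (n = n₀ + Σ ν·ξ):
  F: 391.5 − 1(89.65) − 2(19.18) = 263.5
  A: 0 + 2(89.65) = 179.3
  D: 0 + 1(19.18) = 19.18
  E: 0 + 1(19.18) = 19.18

19.2 mol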